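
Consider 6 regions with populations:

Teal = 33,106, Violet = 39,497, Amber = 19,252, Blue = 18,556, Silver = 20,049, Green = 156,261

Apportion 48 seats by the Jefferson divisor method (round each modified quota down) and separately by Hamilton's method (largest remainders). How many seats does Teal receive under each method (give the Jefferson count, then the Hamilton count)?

5 and 6

Jefferson: Teal 5, Violet 7, Amber 3, Blue 3, Silver 3, Green 27.
Hamilton: Teal 6, Violet 7, Amber 3, Blue 3, Silver 3, Green 26.
Teal gets 5 under Jefferson and 6 under Hamilton.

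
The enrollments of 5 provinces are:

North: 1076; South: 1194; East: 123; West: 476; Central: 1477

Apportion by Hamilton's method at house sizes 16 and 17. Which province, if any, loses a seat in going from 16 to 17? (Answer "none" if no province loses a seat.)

At 16 seats: North 4, South 4, East 1, West 2, Central 5.
At 17 seats: North 4, South 5, East 0, West 2, Central 6.
East drops from 1 to 0.

East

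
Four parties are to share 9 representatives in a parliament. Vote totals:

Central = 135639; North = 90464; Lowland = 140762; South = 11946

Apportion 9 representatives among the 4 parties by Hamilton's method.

The standard divisor is 378811/9 ≈ 42090.111.
Standard quotas: Central 3.2226, North 2.1493, Lowland 3.3443, South 0.2838.
Lower quotas: Central 3, North 2, Lowland 3, South 0 (sum 8, leaving 1 seat).
Remainders in descending order: Lowland 0.3443, South 0.2838, Central 0.2226, North 0.1493.
Largest remainder: Lowland receives the extra seat.

Central=3, North=2, Lowland=4, South=0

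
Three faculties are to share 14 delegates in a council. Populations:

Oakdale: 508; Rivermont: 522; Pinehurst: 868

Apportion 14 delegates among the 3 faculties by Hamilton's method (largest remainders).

The standard divisor is 1898/14 ≈ 135.571.
Standard quotas: Oakdale 3.747, Rivermont 3.850, Pinehurst 6.403.
Lower quotas: Oakdale 3, Rivermont 3, Pinehurst 6 (sum 12, leaving 2 seats).
Remainders in descending order: Rivermont 0.850, Oakdale 0.747, Pinehurst 0.403.
The surplus seats go to Rivermont, Oakdale.

Oakdale: 4, Rivermont: 4, Pinehurst: 6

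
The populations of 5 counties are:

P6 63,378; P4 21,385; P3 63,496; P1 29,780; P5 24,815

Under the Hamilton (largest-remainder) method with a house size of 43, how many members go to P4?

Total 202854; standard divisor 202854/43 ≈ 4717.535.
Standard quotas: P6 13.4346, P4 4.5331, P3 13.4596, P1 6.3126, P5 5.2602.
Lower quotas: P6 13, P4 4, P3 13, P1 6, P5 5 (sum 41, leaving 2 seats).
Remainders in descending order: P4 0.5331, P3 0.4596, P6 0.4346, P1 0.3126, P5 0.2602.
Largest remainders: P4, P3 receive the extra seats.
P4 receives 5.

5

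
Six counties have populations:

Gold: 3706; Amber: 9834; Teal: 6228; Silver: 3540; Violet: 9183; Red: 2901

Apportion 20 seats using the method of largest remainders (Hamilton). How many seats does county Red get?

Total 35392; standard divisor 35392/20 ≈ 1769.6.
Standard quotas: Gold 2.0943, Amber 5.5572, Teal 3.5194, Silver 2.0005, Violet 5.1893, Red 1.6394.
Lower quotas: Gold 2, Amber 5, Teal 3, Silver 2, Violet 5, Red 1 (sum 18, leaving 2 seats).
Remainders in descending order: Red 0.6394, Amber 0.5572, Teal 0.5194, Violet 0.1893, Gold 0.0943, Silver 0.0005.
Largest remainders: Red, Amber receive the extra seats.
Red receives 2.

2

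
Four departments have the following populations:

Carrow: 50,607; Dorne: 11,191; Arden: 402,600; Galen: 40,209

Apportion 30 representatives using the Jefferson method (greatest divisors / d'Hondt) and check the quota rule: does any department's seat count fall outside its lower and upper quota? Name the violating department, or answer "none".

Standard quotas: Carrow 3.009, Dorne 0.665, Arden 23.935, Galen 2.391.
Jefferson allocation: Carrow 3, Dorne 0, Arden 25, Galen 2.
Arden has quota 23.935 (lower 23, upper 24) but receives 25 — outside the quota interval.

Arden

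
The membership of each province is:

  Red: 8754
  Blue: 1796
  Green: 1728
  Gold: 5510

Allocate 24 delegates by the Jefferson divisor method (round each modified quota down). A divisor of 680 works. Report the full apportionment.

With modified divisor 680: modified quotas Red 12.874, Blue 2.641, Green 2.541, Gold 8.103.
Rounding down: Red 12, Blue 2, Green 2, Gold 8 (total 24).

Red=12, Blue=2, Green=2, Gold=8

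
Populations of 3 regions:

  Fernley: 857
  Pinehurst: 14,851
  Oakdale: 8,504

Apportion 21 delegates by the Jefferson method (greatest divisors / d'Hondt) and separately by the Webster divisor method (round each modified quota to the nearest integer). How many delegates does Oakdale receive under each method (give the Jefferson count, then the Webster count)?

8 and 7

Jefferson: Fernley 0, Pinehurst 13, Oakdale 8.
Webster: Fernley 1, Pinehurst 13, Oakdale 7.
Oakdale gets 8 under Jefferson and 7 under Webster.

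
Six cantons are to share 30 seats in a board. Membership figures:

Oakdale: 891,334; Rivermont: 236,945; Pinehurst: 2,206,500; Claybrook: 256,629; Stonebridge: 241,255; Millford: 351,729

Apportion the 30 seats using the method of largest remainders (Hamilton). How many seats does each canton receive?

Standard divisor: 4184392 ÷ 30 ≈ 139479.733.
Standard quotas: Oakdale 6.3904, Rivermont 1.6988, Pinehurst 15.8195, Claybrook 1.8399, Stonebridge 1.7297, Millford 2.5217.
Lower quotas: Oakdale 6, Rivermont 1, Pinehurst 15, Claybrook 1, Stonebridge 1, Millford 2 (sum 26, leaving 4 seats).
Remainders in descending order: Claybrook 0.8399, Pinehurst 0.8195, Stonebridge 0.7297, Rivermont 0.6988, Millford 0.5217, Oakdale 0.3904.
The surplus seats go to Claybrook, Pinehurst, Stonebridge, Rivermont.

Oakdale 6; Rivermont 2; Pinehurst 16; Claybrook 2; Stonebridge 2; Millford 2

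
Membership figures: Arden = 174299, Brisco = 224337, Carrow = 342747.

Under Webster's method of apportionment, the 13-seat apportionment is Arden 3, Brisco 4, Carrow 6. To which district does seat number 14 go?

Priority for the next seat is population ÷ (current seats + 0.5).
Priorities: Arden 49799.714, Brisco 49852.667, Carrow 52730.308.
Highest priority: Carrow.

Carrow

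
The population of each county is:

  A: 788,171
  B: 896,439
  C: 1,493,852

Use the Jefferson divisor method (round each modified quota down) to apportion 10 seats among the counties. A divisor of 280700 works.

A 2, B 3, C 5

With modified divisor 280700: modified quotas A 2.808, B 3.194, C 5.322.
Rounding down: A 2, B 3, C 5 (total 10).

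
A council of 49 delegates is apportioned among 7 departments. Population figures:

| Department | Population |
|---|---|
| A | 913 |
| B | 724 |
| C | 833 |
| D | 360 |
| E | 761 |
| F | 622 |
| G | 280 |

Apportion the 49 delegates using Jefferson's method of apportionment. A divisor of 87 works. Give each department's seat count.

With modified divisor 87: modified quotas A 10.494, B 8.322, C 9.575, D 4.138, E 8.747, F 7.149, G 3.218.
Rounding down: A 10, B 8, C 9, D 4, E 8, F 7, G 3 (total 49).

A 10, B 8, C 9, D 4, E 8, F 7, G 3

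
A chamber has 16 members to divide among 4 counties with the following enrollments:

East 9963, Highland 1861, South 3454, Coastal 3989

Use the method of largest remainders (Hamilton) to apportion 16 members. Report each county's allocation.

Standard divisor: 19267 ÷ 16 ≈ 1204.188.
Standard quotas: East 8.2736, Highland 1.5454, South 2.8683, Coastal 3.3126.
Lower quotas: East 8, Highland 1, South 2, Coastal 3 (sum 14, leaving 2 seats).
Remainders in descending order: South 0.8683, Highland 0.5454, Coastal 0.3126, East 0.2736.
Largest remainders: South, Highland receive the extra seats.

East: 8, Highland: 2, South: 3, Coastal: 3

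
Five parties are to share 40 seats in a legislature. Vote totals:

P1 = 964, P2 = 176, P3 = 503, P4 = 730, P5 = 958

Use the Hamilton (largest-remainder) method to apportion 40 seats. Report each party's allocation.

The standard divisor is 3331/40 ≈ 83.275.
Standard quotas: P1 11.576, P2 2.113, P3 6.040, P4 8.766, P5 11.504.
Lower quotas: P1 11, P2 2, P3 6, P4 8, P5 11 (sum 38, leaving 2 seats).
Remainders in descending order: P4 0.766, P1 0.576, P5 0.504, P2 0.113, P3 0.040.
The surplus seats go to P4, P1.

P1: 12, P2: 2, P3: 6, P4: 9, P5: 11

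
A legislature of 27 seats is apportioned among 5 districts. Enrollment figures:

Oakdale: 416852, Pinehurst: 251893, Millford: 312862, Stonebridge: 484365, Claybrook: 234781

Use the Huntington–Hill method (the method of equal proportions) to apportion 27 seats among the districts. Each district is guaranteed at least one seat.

With divisor 64524: modified quotas Oakdale 6.460, Pinehurst 3.904, Millford 4.849, Stonebridge 7.507, Claybrook 3.639.
Geometric-mean thresholds: Oakdale √(6·7)=6.481, Pinehurst √(3·4)=3.464, Millford √(4·5)=4.472, Stonebridge √(7·8)=7.483, Claybrook √(3·4)=3.464.
Each quota rounded against its threshold gives Oakdale 6, Pinehurst 4, Millford 5, Stonebridge 8, Claybrook 4 (total 27).

Oakdale 6; Pinehurst 4; Millford 5; Stonebridge 8; Claybrook 4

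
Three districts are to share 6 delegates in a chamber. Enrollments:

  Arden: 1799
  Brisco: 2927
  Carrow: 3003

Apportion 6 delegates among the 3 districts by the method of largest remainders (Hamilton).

Standard divisor: 7729 ÷ 6 ≈ 1288.167.
Standard quotas: Arden 1.397, Brisco 2.272, Carrow 2.331.
Lower quotas: Arden 1, Brisco 2, Carrow 2 (sum 5, leaving 1 seat).
Remainders in descending order: Arden 0.397, Carrow 0.331, Brisco 0.272.
Largest remainder: Arden receives the extra seat.

Arden=2; Brisco=2; Carrow=2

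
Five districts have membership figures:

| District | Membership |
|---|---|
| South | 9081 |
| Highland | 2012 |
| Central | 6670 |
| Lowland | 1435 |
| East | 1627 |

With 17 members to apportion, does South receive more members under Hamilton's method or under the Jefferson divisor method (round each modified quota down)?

Hamilton: South 7, Highland 2, Central 6, Lowland 1, East 1.
Jefferson: South 8, Highland 1, Central 6, Lowland 1, East 1.
South gets 7 under Hamilton and 8 under Jefferson.

Jefferson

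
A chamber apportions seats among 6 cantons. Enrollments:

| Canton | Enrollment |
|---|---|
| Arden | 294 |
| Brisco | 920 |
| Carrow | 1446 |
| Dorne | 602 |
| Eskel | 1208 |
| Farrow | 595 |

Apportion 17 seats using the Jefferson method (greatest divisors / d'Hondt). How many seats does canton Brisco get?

Standard divisor 5065/17 ≈ 297.941; standard quotas: Arden 0.987, Brisco 3.088, Carrow 4.853, Dorne 2.021, Eskel 4.054, Farrow 1.997.
Rounding down gives 0, 3, 4, 2, 4, 1 = 14 seats, so the divisor must be adjusted.
With modified divisor 270: modified quotas Arden 1.089, Brisco 3.407, Carrow 5.356, Dorne 2.230, Eskel 4.474, Farrow 2.204.
Rounding down: Arden 1, Brisco 3, Carrow 5, Dorne 2, Eskel 4, Farrow 2 (total 17).
Brisco receives 3.

3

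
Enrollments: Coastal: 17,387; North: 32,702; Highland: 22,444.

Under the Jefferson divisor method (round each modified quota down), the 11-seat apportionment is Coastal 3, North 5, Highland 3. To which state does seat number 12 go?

Priority for the next seat is population ÷ (current seats + 1).
Priorities: Coastal 4346.750, North 5450.333, Highland 5611.000.
Highest priority: Highland.

Highland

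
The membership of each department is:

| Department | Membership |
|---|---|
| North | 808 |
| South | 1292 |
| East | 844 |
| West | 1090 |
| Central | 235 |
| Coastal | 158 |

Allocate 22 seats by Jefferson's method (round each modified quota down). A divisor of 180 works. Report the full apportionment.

With modified divisor 180: modified quotas North 4.489, South 7.178, East 4.689, West 6.056, Central 1.306, Coastal 0.878.
Rounding down: North 4, South 7, East 4, West 6, Central 1, Coastal 0 (total 22).

North=4; South=7; East=4; West=6; Central=1; Coastal=0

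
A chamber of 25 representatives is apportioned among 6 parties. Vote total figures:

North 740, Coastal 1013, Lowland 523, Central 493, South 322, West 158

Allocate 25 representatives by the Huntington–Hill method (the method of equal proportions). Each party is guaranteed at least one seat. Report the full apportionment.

North=6, Coastal=8, Lowland=4, Central=4, South=2, West=1

With divisor 133: modified quotas North 5.564, Coastal 7.617, Lowland 3.932, Central 3.707, South 2.421, West 1.188.
Geometric-mean thresholds: North √(5·6)=5.477, Coastal √(7·8)=7.483, Lowland √(3·4)=3.464, Central √(3·4)=3.464, South √(2·3)=2.449, West √(1·2)=1.414.
Each quota rounded against its threshold gives North 6, Coastal 8, Lowland 4, Central 4, South 2, West 1 (total 25).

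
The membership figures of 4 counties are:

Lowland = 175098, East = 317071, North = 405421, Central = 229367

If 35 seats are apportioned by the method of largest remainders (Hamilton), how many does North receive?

Total 1126957; standard divisor 1126957/35 ≈ 32198.771.
Standard quotas: Lowland 5.4380, East 9.8473, North 12.5912, Central 7.1235.
Lower quotas: Lowland 5, East 9, North 12, Central 7 (sum 33, leaving 2 seats).
Remainders in descending order: East 0.8473, North 0.5912, Lowland 0.4380, Central 0.1235.
Largest remainders: East, North receive the extra seats.
North receives 13.

13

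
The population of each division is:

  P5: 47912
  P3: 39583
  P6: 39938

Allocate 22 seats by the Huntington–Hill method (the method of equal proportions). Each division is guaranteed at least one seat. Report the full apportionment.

With divisor 5877: modified quotas P5 8.152, P3 6.735, P6 6.796.
Geometric-mean thresholds: P5 √(8·9)=8.485, P3 √(6·7)=6.481, P6 √(6·7)=6.481.
Each quota rounded against its threshold gives P5 8, P3 7, P6 7 (total 22).

P5=8; P3=7; P6=7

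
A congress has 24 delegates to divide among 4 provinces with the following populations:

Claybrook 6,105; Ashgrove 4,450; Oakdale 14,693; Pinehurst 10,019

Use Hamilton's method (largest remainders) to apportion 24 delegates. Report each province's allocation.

Claybrook=4; Ashgrove=3; Oakdale=10; Pinehurst=7

The standard divisor is 35267/24 ≈ 1469.458.
Standard quotas: Claybrook 4.1546, Ashgrove 3.0283, Oakdale 9.9989, Pinehurst 6.8182.
Lower quotas: Claybrook 4, Ashgrove 3, Oakdale 9, Pinehurst 6 (sum 22, leaving 2 seats).
Remainders in descending order: Oakdale 0.9989, Pinehurst 0.8182, Claybrook 0.1546, Ashgrove 0.0283.
Largest remainders: Oakdale, Pinehurst receive the extra seats.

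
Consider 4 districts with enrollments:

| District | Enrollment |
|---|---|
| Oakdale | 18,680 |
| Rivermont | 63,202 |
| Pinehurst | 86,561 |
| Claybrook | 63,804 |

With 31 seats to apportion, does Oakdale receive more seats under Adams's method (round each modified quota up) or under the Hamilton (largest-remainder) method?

Adams: Oakdale 3, Rivermont 8, Pinehurst 11, Claybrook 9.
Hamilton: Oakdale 2, Rivermont 8, Pinehurst 12, Claybrook 9.
Oakdale gets 3 under Adams and 2 under Hamilton.

Adams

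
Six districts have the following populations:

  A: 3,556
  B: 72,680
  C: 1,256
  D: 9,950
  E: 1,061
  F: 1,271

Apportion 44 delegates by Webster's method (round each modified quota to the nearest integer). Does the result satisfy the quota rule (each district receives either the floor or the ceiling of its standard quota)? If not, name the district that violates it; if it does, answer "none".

Standard quotas: A 1.743, B 35.622, C 0.616, D 4.877, E 0.520, F 0.623.
Webster allocation: A 2, B 34, C 1, D 5, E 1, F 1.
B has quota 35.622 (lower 35, upper 36) but receives 34 — outside the quota interval.

B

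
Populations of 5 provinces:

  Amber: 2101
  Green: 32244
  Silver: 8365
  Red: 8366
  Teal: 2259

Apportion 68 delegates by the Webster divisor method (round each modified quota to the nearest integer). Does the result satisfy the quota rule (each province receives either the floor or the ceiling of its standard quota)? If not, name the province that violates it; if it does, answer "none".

Standard quotas: Amber 2.679, Green 41.110, Silver 10.665, Red 10.666, Teal 2.880.
Webster allocation: Amber 3, Green 40, Silver 11, Red 11, Teal 3.
Green has quota 41.110 (lower 41, upper 42) but receives 40 — outside the quota interval.

Green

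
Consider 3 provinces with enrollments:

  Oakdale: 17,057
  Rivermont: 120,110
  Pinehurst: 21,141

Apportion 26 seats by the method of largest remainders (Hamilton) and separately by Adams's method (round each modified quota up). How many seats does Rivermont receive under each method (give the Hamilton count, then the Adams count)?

Hamilton: Oakdale 3, Rivermont 20, Pinehurst 3.
Adams: Oakdale 3, Rivermont 19, Pinehurst 4.
Rivermont gets 20 under Hamilton and 19 under Adams.

20 and 19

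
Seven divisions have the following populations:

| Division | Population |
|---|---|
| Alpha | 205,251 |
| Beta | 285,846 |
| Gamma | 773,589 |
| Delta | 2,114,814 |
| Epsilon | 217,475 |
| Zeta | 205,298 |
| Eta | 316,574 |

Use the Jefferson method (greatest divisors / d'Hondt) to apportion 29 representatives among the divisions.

Standard divisor 4118847/29 ≈ 142029.207; standard quotas: Alpha 1.445, Beta 2.013, Gamma 5.447, Delta 14.890, Epsilon 1.531, Zeta 1.445, Eta 2.229.
Rounding down gives 1, 2, 5, 14, 1, 1, 2 = 26 seats, so the divisor must be adjusted.
With modified divisor 126700: modified quotas Alpha 1.620, Beta 2.256, Gamma 6.106, Delta 16.692, Epsilon 1.716, Zeta 1.620, Eta 2.499.
Rounding down: Alpha 1, Beta 2, Gamma 6, Delta 16, Epsilon 1, Zeta 1, Eta 2 (total 29).

Alpha 1, Beta 2, Gamma 6, Delta 16, Epsilon 1, Zeta 1, Eta 2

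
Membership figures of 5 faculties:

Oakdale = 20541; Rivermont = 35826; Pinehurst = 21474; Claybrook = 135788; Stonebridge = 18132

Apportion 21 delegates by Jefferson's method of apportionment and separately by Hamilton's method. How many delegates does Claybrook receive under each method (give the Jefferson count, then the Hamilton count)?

13 and 12

Jefferson: Oakdale 2, Rivermont 3, Pinehurst 2, Claybrook 13, Stonebridge 1.
Hamilton: Oakdale 2, Rivermont 3, Pinehurst 2, Claybrook 12, Stonebridge 2.
Claybrook gets 13 under Jefferson and 12 under Hamilton.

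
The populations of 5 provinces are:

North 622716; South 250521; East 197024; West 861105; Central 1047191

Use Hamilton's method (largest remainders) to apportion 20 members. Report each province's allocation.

North=4, South=2, East=1, West=6, Central=7

Total 2978557; standard divisor 2978557/20 ≈ 148927.85.
Standard quotas: North 4.1813, South 1.6822, East 1.3229, West 5.7820, Central 7.0315.
Lower quotas: North 4, South 1, East 1, West 5, Central 7 (sum 18, leaving 2 seats).
Remainders in descending order: West 0.7820, South 0.6822, East 0.3229, North 0.1813, Central 0.0315.
The surplus seats go to West, South.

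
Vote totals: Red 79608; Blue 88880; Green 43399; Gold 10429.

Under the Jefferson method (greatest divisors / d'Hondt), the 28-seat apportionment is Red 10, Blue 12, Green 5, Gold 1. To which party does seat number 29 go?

Priority for the next seat is population ÷ (current seats + 1).
Priorities: Red 7237.091, Blue 6836.923, Green 7233.167, Gold 5214.500.
Highest priority: Red.

Red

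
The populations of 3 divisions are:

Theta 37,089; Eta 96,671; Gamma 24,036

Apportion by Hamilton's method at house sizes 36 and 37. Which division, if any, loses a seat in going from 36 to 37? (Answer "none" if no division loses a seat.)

At 36 seats: Theta 8, Eta 22, Gamma 6.
At 37 seats: Theta 9, Eta 23, Gamma 5.
Gamma drops from 6 to 5.

Gamma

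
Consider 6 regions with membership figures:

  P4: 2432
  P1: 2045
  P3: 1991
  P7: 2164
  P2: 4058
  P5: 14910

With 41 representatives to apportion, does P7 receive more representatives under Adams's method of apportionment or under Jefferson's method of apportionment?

Adams

Adams: P4 4, P1 3, P3 3, P7 4, P2 6, P5 21.
Jefferson: P4 3, P1 3, P3 3, P7 3, P2 6, P5 23.
P7 gets 4 under Adams and 3 under Jefferson.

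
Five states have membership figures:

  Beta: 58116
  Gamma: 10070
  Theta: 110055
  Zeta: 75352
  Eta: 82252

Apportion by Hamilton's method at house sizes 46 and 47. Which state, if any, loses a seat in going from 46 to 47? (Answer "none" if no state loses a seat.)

Gamma

At 46 seats: Beta 8, Gamma 2, Theta 15, Zeta 10, Eta 11.
At 47 seats: Beta 8, Gamma 1, Theta 15, Zeta 11, Eta 12.
Gamma drops from 2 to 1.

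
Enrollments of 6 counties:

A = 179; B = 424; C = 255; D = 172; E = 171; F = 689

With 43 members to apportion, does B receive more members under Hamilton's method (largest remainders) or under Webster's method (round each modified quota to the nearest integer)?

Hamilton: A 4, B 9, C 6, D 4, E 4, F 16.
Webster: A 4, B 10, C 6, D 4, E 4, F 15.
B gets 9 under Hamilton and 10 under Webster.

Webster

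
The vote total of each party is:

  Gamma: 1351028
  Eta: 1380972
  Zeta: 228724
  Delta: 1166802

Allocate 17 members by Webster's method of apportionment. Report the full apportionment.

Gamma=5; Eta=6; Zeta=1; Delta=5

Standard divisor 4127526/17 ≈ 242795.647; standard quotas: Gamma 5.564, Eta 5.688, Zeta 0.942, Delta 4.806.
Rounding to the nearest integer gives 6, 6, 1, 5 = 18 seats, so the divisor must be adjusted.
With modified divisor 248400: modified quotas Gamma 5.439, Eta 5.559, Zeta 0.921, Delta 4.697.
Rounding to the nearest integer: Gamma 5, Eta 6, Zeta 1, Delta 5 (total 17).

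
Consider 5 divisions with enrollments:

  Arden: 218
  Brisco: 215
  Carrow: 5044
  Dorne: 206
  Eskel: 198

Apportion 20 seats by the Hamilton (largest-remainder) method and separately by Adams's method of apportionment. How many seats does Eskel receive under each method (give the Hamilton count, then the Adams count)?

0 and 1

Hamilton: Arden 1, Brisco 1, Carrow 17, Dorne 1, Eskel 0.
Adams: Arden 1, Brisco 1, Carrow 16, Dorne 1, Eskel 1.
Eskel gets 0 under Hamilton and 1 under Adams.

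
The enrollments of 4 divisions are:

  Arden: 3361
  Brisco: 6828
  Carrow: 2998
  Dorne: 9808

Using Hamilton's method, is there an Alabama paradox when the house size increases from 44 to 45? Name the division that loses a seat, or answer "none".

At 44 seats: Arden 6, Brisco 13, Carrow 6, Dorne 19.
At 45 seats: Arden 7, Brisco 13, Carrow 6, Dorne 19.
No division's allocation decreased.

none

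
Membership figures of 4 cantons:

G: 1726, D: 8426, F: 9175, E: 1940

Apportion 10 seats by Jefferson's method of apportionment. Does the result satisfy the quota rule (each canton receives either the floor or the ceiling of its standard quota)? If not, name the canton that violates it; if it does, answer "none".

none

Standard quotas: G 0.812, D 3.962, F 4.314, E 0.912.
Jefferson allocation: G 0, D 4, F 5, E 1.
Every allocation lies between the lower and upper quota.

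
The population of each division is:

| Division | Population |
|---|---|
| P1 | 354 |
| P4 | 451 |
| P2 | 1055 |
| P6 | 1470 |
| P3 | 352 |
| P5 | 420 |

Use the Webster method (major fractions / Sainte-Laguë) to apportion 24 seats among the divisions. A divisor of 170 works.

With modified divisor 170: modified quotas P1 2.082, P4 2.653, P2 6.206, P6 8.647, P3 2.071, P5 2.471.
Rounding to the nearest integer: P1 2, P4 3, P2 6, P6 9, P3 2, P5 2 (total 24).

P1 2, P4 3, P2 6, P6 9, P3 2, P5 2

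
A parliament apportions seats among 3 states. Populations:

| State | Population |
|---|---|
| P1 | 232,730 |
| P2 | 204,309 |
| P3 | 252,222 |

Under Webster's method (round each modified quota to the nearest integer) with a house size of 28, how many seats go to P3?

10

Standard divisor 689261/28 ≈ 24616.464; standard quotas: P1 9.454, P2 8.300, P3 10.246.
Rounding to the nearest integer gives 9, 8, 10 = 27 seats, so the divisor must be adjusted.
With modified divisor 24300: modified quotas P1 9.577, P2 8.408, P3 10.380.
Rounding to the nearest integer: P1 10, P2 8, P3 10 (total 28).
P3 receives 10.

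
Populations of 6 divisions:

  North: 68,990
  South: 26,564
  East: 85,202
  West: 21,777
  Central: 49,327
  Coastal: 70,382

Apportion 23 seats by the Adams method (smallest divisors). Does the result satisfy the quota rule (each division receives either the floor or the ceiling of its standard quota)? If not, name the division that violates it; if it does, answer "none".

none

Standard quotas: North 4.924, South 1.896, East 6.081, West 1.554, Central 3.521, Coastal 5.024.
Adams allocation: North 5, South 2, East 6, West 2, Central 3, Coastal 5.
Every allocation lies between the lower and upper quota.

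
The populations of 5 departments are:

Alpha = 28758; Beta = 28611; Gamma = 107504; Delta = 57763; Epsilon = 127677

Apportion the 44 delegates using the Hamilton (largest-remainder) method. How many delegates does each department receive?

Alpha 4, Beta 4, Gamma 13, Delta 7, Epsilon 16

The standard divisor is 350313/44 ≈ 7961.659.
Standard quotas: Alpha 3.6121, Beta 3.5936, Gamma 13.5027, Delta 7.2551, Epsilon 16.0365.
Lower quotas: Alpha 3, Beta 3, Gamma 13, Delta 7, Epsilon 16 (sum 42, leaving 2 seats).
Remainders in descending order: Alpha 0.6121, Beta 0.5936, Gamma 0.5027, Delta 0.2551, Epsilon 0.0365.
The surplus seats go to Alpha, Beta.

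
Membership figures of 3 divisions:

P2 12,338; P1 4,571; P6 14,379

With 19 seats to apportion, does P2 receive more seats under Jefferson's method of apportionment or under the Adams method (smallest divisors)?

Jefferson

Jefferson: P2 8, P1 2, P6 9.
Adams: P2 7, P1 3, P6 9.
P2 gets 8 under Jefferson and 7 under Adams.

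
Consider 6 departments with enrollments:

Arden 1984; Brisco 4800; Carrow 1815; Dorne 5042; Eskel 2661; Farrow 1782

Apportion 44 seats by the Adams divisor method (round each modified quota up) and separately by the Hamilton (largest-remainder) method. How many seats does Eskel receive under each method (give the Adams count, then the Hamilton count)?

Adams: Arden 5, Brisco 11, Carrow 5, Dorne 12, Eskel 6, Farrow 5.
Hamilton: Arden 5, Brisco 12, Carrow 4, Dorne 12, Eskel 7, Farrow 4.
Eskel gets 6 under Adams and 7 under Hamilton.

6 and 7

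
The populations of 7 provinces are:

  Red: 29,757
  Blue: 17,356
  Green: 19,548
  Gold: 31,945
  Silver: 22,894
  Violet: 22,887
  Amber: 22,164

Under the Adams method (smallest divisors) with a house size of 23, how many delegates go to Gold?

Standard divisor 166551/23 ≈ 7241.348; standard quotas: Red 4.109, Blue 2.397, Green 2.699, Gold 4.411, Silver 3.162, Violet 3.161, Amber 3.061.
Rounding up gives 5, 3, 3, 5, 4, 4, 4 = 28 seats, so the divisor must be adjusted.
With modified divisor 8300: modified quotas Red 3.585, Blue 2.091, Green 2.355, Gold 3.849, Silver 2.758, Violet 2.757, Amber 2.670.
Rounding up: Red 4, Blue 3, Green 3, Gold 4, Silver 3, Violet 3, Amber 3 (total 23).
Gold receives 4.

4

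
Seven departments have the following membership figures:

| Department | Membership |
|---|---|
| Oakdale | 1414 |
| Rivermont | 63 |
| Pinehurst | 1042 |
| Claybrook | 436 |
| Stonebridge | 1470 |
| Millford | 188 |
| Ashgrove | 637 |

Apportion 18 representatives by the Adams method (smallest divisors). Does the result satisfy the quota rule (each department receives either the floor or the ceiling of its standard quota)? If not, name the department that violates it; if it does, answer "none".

Standard quotas: Oakdale 4.848, Rivermont 0.216, Pinehurst 3.573, Claybrook 1.495, Stonebridge 5.040, Millford 0.645, Ashgrove 2.184.
Adams allocation: Oakdale 4, Rivermont 1, Pinehurst 3, Claybrook 2, Stonebridge 5, Millford 1, Ashgrove 2.
Every allocation lies between the lower and upper quota.

none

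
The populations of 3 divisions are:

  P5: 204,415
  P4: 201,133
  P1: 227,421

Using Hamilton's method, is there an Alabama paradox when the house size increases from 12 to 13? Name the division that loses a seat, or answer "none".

At 12 seats: P5 4, P4 4, P1 4.
At 13 seats: P5 4, P4 4, P1 5.
No division's allocation decreased.

none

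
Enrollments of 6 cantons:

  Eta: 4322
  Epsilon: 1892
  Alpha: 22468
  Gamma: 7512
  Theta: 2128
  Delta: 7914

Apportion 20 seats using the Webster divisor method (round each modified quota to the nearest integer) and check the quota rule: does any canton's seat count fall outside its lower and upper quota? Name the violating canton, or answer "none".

Standard quotas: Eta 1.870, Epsilon 0.818, Alpha 9.719, Gamma 3.249, Theta 0.920, Delta 3.423.
Webster allocation: Eta 2, Epsilon 1, Alpha 10, Gamma 3, Theta 1, Delta 3.
Every allocation lies between the lower and upper quota.

none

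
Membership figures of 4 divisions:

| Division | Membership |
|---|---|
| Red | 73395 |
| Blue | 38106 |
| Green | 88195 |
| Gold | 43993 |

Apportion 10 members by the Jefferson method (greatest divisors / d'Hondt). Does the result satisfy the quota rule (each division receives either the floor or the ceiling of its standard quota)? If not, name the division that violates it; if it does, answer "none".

none

Standard quotas: Red 3.012, Blue 1.564, Green 3.619, Gold 1.805.
Jefferson allocation: Red 3, Blue 1, Green 4, Gold 2.
Every allocation lies between the lower and upper quota.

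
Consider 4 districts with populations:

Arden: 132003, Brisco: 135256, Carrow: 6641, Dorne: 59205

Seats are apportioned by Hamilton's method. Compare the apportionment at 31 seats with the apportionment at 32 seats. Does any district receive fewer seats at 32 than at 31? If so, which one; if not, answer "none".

At 31 seats: Arden 12, Brisco 13, Carrow 1, Dorne 5.
At 32 seats: Arden 13, Brisco 13, Carrow 0, Dorne 6.
Carrow drops from 1 to 0.

Carrow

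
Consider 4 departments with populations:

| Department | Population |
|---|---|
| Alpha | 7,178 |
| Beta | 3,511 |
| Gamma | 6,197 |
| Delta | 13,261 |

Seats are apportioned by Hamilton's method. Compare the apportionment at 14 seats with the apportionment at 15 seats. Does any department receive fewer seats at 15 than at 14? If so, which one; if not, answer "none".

none

At 14 seats: Alpha 3, Beta 2, Gamma 3, Delta 6.
At 15 seats: Alpha 3, Beta 2, Gamma 3, Delta 7.
No department's allocation decreased.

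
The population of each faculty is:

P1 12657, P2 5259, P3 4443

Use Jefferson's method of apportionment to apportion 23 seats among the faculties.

Standard divisor 22359/23 ≈ 972.13; standard quotas: P1 13.020, P2 5.410, P3 4.570.
Rounding down gives 13, 5, 4 = 22 seats, so the divisor must be adjusted.
With modified divisor 900: modified quotas P1 14.063, P2 5.843, P3 4.937.
Rounding down: P1 14, P2 5, P3 4 (total 23).

P1 14; P2 5; P3 4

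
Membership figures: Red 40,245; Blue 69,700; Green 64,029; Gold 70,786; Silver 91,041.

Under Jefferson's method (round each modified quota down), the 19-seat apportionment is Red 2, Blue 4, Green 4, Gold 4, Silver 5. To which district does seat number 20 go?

Priority for the next seat is population ÷ (current seats + 1).
Priorities: Red 13415.000, Blue 13940.000, Green 12805.800, Gold 14157.200, Silver 15173.500.
Highest priority: Silver.

Silver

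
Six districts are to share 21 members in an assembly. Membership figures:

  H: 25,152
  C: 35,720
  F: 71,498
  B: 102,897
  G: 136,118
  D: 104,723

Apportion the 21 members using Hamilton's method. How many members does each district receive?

Total 476108; standard divisor 476108/21 ≈ 22671.81.
Standard quotas: H 1.1094, C 1.5755, F 3.1536, B 4.5385, G 6.0038, D 4.6191.
Lower quotas: H 1, C 1, F 3, B 4, G 6, D 4 (sum 19, leaving 2 seats).
Remainders in descending order: D 0.6191, C 0.5755, B 0.5385, F 0.1536, H 0.1094, G 0.0038.
The surplus seats go to D, C.

H: 1, C: 2, F: 3, B: 4, G: 6, D: 5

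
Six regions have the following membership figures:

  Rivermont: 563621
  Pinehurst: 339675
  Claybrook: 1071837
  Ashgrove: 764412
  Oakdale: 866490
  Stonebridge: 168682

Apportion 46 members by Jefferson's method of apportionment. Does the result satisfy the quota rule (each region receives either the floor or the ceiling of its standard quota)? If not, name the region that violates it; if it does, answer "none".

none

Standard quotas: Rivermont 6.868, Pinehurst 4.139, Claybrook 13.062, Ashgrove 9.315, Oakdale 10.559, Stonebridge 2.056.
Jefferson allocation: Rivermont 7, Pinehurst 4, Claybrook 13, Ashgrove 9, Oakdale 11, Stonebridge 2.
Every allocation lies between the lower and upper quota.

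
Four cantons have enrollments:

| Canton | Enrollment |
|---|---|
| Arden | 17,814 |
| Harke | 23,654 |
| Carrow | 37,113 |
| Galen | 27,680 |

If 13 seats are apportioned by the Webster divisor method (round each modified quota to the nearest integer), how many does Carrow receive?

5

Standard divisor 106261/13 ≈ 8173.923; standard quotas: Arden 2.179, Harke 2.894, Carrow 4.540, Galen 3.386.
Rounding to the nearest integer gives Arden 2, Harke 3, Carrow 5, Galen 3 — total 13, matching the house size, so no adjustment is needed.
Carrow receives 5.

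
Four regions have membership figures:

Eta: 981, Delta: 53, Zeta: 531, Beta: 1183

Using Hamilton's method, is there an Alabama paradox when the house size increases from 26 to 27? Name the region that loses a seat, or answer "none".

Delta

At 26 seats: Eta 9, Delta 1, Zeta 5, Beta 11.
At 27 seats: Eta 10, Delta 0, Zeta 5, Beta 12.
Delta drops from 1 to 0.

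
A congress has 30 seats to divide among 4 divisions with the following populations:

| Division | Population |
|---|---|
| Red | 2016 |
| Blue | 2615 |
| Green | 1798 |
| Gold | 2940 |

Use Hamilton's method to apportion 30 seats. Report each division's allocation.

Total 9369; standard divisor 9369/30 ≈ 312.3.
Standard quotas: Red 6.455, Blue 8.373, Green 5.757, Gold 9.414.
Lower quotas: Red 6, Blue 8, Green 5, Gold 9 (sum 28, leaving 2 seats).
Remainders in descending order: Green 0.757, Red 0.455, Gold 0.414, Blue 0.373.
The surplus seats go to Green, Red.

Red 7, Blue 8, Green 6, Gold 9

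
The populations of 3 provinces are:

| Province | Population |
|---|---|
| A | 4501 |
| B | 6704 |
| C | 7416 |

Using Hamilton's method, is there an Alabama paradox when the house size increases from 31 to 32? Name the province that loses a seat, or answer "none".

none

At 31 seats: A 8, B 11, C 12.
At 32 seats: A 8, B 11, C 13.
No province's allocation decreased.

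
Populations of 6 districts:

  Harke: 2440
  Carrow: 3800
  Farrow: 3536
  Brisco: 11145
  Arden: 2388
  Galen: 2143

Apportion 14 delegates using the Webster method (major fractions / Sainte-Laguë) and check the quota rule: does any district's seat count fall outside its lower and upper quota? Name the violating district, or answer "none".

Standard quotas: Harke 1.342, Carrow 2.090, Farrow 1.945, Brisco 6.130, Arden 1.314, Galen 1.179.
Webster allocation: Harke 1, Carrow 2, Farrow 2, Brisco 7, Arden 1, Galen 1.
Every allocation lies between the lower and upper quota.

none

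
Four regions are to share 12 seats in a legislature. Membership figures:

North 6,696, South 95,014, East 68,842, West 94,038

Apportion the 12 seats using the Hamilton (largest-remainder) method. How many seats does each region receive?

The standard divisor is 264590/12 ≈ 22049.167.
Standard quotas: North 0.3037, South 4.3092, East 3.1222, West 4.2649.
Lower quotas: North 0, South 4, East 3, West 4 (sum 11, leaving 1 seat).
Remainders in descending order: South 0.3092, North 0.3037, West 0.2649, East 0.1222.
Largest remainder: South receives the extra seat.

North=0, South=5, East=3, West=4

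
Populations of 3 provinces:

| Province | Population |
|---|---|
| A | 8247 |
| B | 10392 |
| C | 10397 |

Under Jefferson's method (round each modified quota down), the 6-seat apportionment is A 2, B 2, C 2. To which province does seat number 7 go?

Priority for the next seat is population ÷ (current seats + 1).
Priorities: A 2749.000, B 3464.000, C 3465.667.
Highest priority: C.

C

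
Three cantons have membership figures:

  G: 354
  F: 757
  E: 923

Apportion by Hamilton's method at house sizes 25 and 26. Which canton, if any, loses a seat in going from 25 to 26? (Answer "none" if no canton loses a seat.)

G

At 25 seats: G 5, F 9, E 11.
At 26 seats: G 4, F 10, E 12.
G drops from 5 to 4.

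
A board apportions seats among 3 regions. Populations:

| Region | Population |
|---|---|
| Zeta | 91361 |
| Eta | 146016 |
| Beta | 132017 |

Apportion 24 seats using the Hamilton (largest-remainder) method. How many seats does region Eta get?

Standard divisor: 369394 ÷ 24 ≈ 15391.417.
Standard quotas: Zeta 5.9358, Eta 9.4868, Beta 8.5773.
Lower quotas: Zeta 5, Eta 9, Beta 8 (sum 22, leaving 2 seats).
Remainders in descending order: Zeta 0.9358, Beta 0.5773, Eta 0.4868.
Largest remainders: Zeta, Beta receive the extra seats.
Eta receives 9.

9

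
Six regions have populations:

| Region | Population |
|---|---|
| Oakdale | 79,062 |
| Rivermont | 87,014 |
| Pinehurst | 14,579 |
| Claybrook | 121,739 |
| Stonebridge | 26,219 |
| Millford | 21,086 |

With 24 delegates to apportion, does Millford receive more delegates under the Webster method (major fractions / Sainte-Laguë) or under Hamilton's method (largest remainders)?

Hamilton

Webster: Oakdale 6, Rivermont 6, Pinehurst 1, Claybrook 8, Stonebridge 2, Millford 1.
Hamilton: Oakdale 5, Rivermont 6, Pinehurst 1, Claybrook 8, Stonebridge 2, Millford 2.
Millford gets 1 under Webster and 2 under Hamilton.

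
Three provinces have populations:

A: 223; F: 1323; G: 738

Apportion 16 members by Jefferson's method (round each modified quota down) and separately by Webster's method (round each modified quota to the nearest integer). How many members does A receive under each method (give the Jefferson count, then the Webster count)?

1 and 2

Jefferson: A 1, F 10, G 5.
Webster: A 2, F 9, G 5.
A gets 1 under Jefferson and 2 under Webster.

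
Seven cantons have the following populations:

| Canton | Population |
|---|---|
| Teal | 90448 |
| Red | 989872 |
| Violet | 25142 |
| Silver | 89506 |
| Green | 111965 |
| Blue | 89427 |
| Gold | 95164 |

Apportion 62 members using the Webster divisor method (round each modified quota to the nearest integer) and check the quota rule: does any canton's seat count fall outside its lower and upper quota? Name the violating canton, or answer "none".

Standard quotas: Teal 3.760, Red 41.147, Violet 1.045, Silver 3.721, Green 4.654, Blue 3.717, Gold 3.956.
Webster allocation: Teal 4, Red 40, Violet 1, Silver 4, Green 5, Blue 4, Gold 4.
Red has quota 41.147 (lower 41, upper 42) but receives 40 — outside the quota interval.

Red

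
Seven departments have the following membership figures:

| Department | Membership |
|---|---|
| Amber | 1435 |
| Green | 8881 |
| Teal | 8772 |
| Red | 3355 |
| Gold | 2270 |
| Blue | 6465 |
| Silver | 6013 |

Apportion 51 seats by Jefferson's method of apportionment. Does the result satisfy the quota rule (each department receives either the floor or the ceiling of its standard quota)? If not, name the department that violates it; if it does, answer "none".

Standard quotas: Amber 1.968, Green 12.179, Teal 12.029, Red 4.601, Gold 3.113, Blue 8.865, Silver 8.246.
Jefferson allocation: Amber 2, Green 13, Teal 12, Red 4, Gold 3, Blue 9, Silver 8.
Every allocation lies between the lower and upper quota.

none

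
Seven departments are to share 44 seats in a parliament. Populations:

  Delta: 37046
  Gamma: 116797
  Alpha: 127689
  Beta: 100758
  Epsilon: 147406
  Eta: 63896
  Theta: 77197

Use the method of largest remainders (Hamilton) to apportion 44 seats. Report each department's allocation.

Delta 2, Gamma 8, Alpha 8, Beta 7, Epsilon 10, Eta 4, Theta 5

Total 670789; standard divisor 670789/44 ≈ 15245.205.
Standard quotas: Delta 2.4300, Gamma 7.6612, Alpha 8.3757, Beta 6.6092, Epsilon 9.6690, Eta 4.1912, Theta 5.0637.
Lower quotas: Delta 2, Gamma 7, Alpha 8, Beta 6, Epsilon 9, Eta 4, Theta 5 (sum 41, leaving 3 seats).
Remainders in descending order: Epsilon 0.6690, Gamma 0.6612, Beta 0.6092, Delta 0.4300, Alpha 0.3757, Eta 0.1912, Theta 0.0637.
The surplus seats go to Epsilon, Gamma, Beta.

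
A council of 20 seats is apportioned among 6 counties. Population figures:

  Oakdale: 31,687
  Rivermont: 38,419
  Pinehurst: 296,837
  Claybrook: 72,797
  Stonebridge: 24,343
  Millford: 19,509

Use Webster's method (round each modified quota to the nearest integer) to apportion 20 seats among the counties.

Standard divisor 483592/20 ≈ 24179.6; standard quotas: Oakdale 1.310, Rivermont 1.589, Pinehurst 12.276, Claybrook 3.011, Stonebridge 1.007, Millford 0.807.
Rounding to the nearest integer gives Oakdale 1, Rivermont 2, Pinehurst 12, Claybrook 3, Stonebridge 1, Millford 1 — total 20, matching the house size, so no adjustment is needed.

Oakdale: 1; Rivermont: 2; Pinehurst: 12; Claybrook: 3; Stonebridge: 1; Millford: 1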